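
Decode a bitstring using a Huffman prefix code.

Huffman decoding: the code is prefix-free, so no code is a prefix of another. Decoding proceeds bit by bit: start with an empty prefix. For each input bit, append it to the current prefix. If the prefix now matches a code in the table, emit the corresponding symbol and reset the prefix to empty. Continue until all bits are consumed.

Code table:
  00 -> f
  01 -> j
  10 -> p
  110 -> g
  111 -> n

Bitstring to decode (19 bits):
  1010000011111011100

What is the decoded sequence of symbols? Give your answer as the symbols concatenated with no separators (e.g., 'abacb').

Answer: ppffngnf

Derivation:
Bit 0: prefix='1' (no match yet)
Bit 1: prefix='10' -> emit 'p', reset
Bit 2: prefix='1' (no match yet)
Bit 3: prefix='10' -> emit 'p', reset
Bit 4: prefix='0' (no match yet)
Bit 5: prefix='00' -> emit 'f', reset
Bit 6: prefix='0' (no match yet)
Bit 7: prefix='00' -> emit 'f', reset
Bit 8: prefix='1' (no match yet)
Bit 9: prefix='11' (no match yet)
Bit 10: prefix='111' -> emit 'n', reset
Bit 11: prefix='1' (no match yet)
Bit 12: prefix='11' (no match yet)
Bit 13: prefix='110' -> emit 'g', reset
Bit 14: prefix='1' (no match yet)
Bit 15: prefix='11' (no match yet)
Bit 16: prefix='111' -> emit 'n', reset
Bit 17: prefix='0' (no match yet)
Bit 18: prefix='00' -> emit 'f', reset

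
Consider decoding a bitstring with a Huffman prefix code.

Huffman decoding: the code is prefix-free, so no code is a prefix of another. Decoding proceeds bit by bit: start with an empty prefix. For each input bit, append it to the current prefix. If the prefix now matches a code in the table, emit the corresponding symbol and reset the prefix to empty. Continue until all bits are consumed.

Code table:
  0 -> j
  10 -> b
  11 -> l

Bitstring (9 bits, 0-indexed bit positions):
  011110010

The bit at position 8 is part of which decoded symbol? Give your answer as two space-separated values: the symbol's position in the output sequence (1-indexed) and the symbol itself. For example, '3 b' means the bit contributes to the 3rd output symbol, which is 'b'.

Answer: 6 b

Derivation:
Bit 0: prefix='0' -> emit 'j', reset
Bit 1: prefix='1' (no match yet)
Bit 2: prefix='11' -> emit 'l', reset
Bit 3: prefix='1' (no match yet)
Bit 4: prefix='11' -> emit 'l', reset
Bit 5: prefix='0' -> emit 'j', reset
Bit 6: prefix='0' -> emit 'j', reset
Bit 7: prefix='1' (no match yet)
Bit 8: prefix='10' -> emit 'b', reset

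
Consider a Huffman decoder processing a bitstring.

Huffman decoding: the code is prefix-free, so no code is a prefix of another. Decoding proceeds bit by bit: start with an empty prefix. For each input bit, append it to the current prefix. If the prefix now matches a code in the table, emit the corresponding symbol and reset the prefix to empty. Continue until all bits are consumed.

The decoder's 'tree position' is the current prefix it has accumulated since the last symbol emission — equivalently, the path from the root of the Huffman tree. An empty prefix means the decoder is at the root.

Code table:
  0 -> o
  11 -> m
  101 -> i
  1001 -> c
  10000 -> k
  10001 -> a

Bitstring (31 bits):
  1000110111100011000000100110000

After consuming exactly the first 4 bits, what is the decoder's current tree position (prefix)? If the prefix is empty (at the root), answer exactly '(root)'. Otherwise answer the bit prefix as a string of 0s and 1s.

Bit 0: prefix='1' (no match yet)
Bit 1: prefix='10' (no match yet)
Bit 2: prefix='100' (no match yet)
Bit 3: prefix='1000' (no match yet)

Answer: 1000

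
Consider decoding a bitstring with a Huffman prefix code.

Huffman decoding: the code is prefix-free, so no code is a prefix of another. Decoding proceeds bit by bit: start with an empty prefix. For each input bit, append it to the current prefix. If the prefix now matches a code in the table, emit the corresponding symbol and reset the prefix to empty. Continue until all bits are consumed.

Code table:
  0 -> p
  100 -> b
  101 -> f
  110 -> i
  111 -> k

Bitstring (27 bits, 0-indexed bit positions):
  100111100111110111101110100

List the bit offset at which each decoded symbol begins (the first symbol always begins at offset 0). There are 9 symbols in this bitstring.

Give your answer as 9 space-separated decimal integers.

Bit 0: prefix='1' (no match yet)
Bit 1: prefix='10' (no match yet)
Bit 2: prefix='100' -> emit 'b', reset
Bit 3: prefix='1' (no match yet)
Bit 4: prefix='11' (no match yet)
Bit 5: prefix='111' -> emit 'k', reset
Bit 6: prefix='1' (no match yet)
Bit 7: prefix='10' (no match yet)
Bit 8: prefix='100' -> emit 'b', reset
Bit 9: prefix='1' (no match yet)
Bit 10: prefix='11' (no match yet)
Bit 11: prefix='111' -> emit 'k', reset
Bit 12: prefix='1' (no match yet)
Bit 13: prefix='11' (no match yet)
Bit 14: prefix='110' -> emit 'i', reset
Bit 15: prefix='1' (no match yet)
Bit 16: prefix='11' (no match yet)
Bit 17: prefix='111' -> emit 'k', reset
Bit 18: prefix='1' (no match yet)
Bit 19: prefix='10' (no match yet)
Bit 20: prefix='101' -> emit 'f', reset
Bit 21: prefix='1' (no match yet)
Bit 22: prefix='11' (no match yet)
Bit 23: prefix='110' -> emit 'i', reset
Bit 24: prefix='1' (no match yet)
Bit 25: prefix='10' (no match yet)
Bit 26: prefix='100' -> emit 'b', reset

Answer: 0 3 6 9 12 15 18 21 24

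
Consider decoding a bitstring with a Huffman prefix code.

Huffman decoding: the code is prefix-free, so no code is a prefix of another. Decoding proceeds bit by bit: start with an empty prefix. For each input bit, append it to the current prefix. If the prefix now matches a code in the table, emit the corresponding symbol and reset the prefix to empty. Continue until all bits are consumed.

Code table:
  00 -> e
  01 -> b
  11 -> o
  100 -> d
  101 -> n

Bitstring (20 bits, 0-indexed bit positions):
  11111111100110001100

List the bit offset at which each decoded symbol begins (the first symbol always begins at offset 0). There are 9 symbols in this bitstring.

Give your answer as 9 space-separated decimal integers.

Bit 0: prefix='1' (no match yet)
Bit 1: prefix='11' -> emit 'o', reset
Bit 2: prefix='1' (no match yet)
Bit 3: prefix='11' -> emit 'o', reset
Bit 4: prefix='1' (no match yet)
Bit 5: prefix='11' -> emit 'o', reset
Bit 6: prefix='1' (no match yet)
Bit 7: prefix='11' -> emit 'o', reset
Bit 8: prefix='1' (no match yet)
Bit 9: prefix='10' (no match yet)
Bit 10: prefix='100' -> emit 'd', reset
Bit 11: prefix='1' (no match yet)
Bit 12: prefix='11' -> emit 'o', reset
Bit 13: prefix='0' (no match yet)
Bit 14: prefix='00' -> emit 'e', reset
Bit 15: prefix='0' (no match yet)
Bit 16: prefix='01' -> emit 'b', reset
Bit 17: prefix='1' (no match yet)
Bit 18: prefix='10' (no match yet)
Bit 19: prefix='100' -> emit 'd', reset

Answer: 0 2 4 6 8 11 13 15 17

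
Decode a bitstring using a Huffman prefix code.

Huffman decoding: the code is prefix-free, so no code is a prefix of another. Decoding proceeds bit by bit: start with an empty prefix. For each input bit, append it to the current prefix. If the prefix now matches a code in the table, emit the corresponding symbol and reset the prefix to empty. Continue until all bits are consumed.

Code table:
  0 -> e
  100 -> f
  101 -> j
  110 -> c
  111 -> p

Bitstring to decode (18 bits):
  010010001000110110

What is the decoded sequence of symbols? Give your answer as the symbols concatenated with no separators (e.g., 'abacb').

Bit 0: prefix='0' -> emit 'e', reset
Bit 1: prefix='1' (no match yet)
Bit 2: prefix='10' (no match yet)
Bit 3: prefix='100' -> emit 'f', reset
Bit 4: prefix='1' (no match yet)
Bit 5: prefix='10' (no match yet)
Bit 6: prefix='100' -> emit 'f', reset
Bit 7: prefix='0' -> emit 'e', reset
Bit 8: prefix='1' (no match yet)
Bit 9: prefix='10' (no match yet)
Bit 10: prefix='100' -> emit 'f', reset
Bit 11: prefix='0' -> emit 'e', reset
Bit 12: prefix='1' (no match yet)
Bit 13: prefix='11' (no match yet)
Bit 14: prefix='110' -> emit 'c', reset
Bit 15: prefix='1' (no match yet)
Bit 16: prefix='11' (no match yet)
Bit 17: prefix='110' -> emit 'c', reset

Answer: effefecc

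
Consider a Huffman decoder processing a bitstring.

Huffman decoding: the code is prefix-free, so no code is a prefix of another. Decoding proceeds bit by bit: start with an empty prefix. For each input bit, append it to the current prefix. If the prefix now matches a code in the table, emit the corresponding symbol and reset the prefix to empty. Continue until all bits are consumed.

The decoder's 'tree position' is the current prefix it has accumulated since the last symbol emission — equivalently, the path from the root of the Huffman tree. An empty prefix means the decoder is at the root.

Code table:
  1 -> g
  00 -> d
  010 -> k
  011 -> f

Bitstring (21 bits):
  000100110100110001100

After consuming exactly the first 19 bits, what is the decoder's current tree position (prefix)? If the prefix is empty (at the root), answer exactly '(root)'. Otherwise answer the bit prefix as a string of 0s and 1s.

Answer: (root)

Derivation:
Bit 0: prefix='0' (no match yet)
Bit 1: prefix='00' -> emit 'd', reset
Bit 2: prefix='0' (no match yet)
Bit 3: prefix='01' (no match yet)
Bit 4: prefix='010' -> emit 'k', reset
Bit 5: prefix='0' (no match yet)
Bit 6: prefix='01' (no match yet)
Bit 7: prefix='011' -> emit 'f', reset
Bit 8: prefix='0' (no match yet)
Bit 9: prefix='01' (no match yet)
Bit 10: prefix='010' -> emit 'k', reset
Bit 11: prefix='0' (no match yet)
Bit 12: prefix='01' (no match yet)
Bit 13: prefix='011' -> emit 'f', reset
Bit 14: prefix='0' (no match yet)
Bit 15: prefix='00' -> emit 'd', reset
Bit 16: prefix='0' (no match yet)
Bit 17: prefix='01' (no match yet)
Bit 18: prefix='011' -> emit 'f', reset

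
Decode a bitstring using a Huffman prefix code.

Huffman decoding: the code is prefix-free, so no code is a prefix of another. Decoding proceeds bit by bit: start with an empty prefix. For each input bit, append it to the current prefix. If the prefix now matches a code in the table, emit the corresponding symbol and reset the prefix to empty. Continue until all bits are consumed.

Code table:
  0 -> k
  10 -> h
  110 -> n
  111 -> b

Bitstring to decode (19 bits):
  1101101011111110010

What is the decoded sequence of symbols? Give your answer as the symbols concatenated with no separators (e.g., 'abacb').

Answer: nnhbbhkh

Derivation:
Bit 0: prefix='1' (no match yet)
Bit 1: prefix='11' (no match yet)
Bit 2: prefix='110' -> emit 'n', reset
Bit 3: prefix='1' (no match yet)
Bit 4: prefix='11' (no match yet)
Bit 5: prefix='110' -> emit 'n', reset
Bit 6: prefix='1' (no match yet)
Bit 7: prefix='10' -> emit 'h', reset
Bit 8: prefix='1' (no match yet)
Bit 9: prefix='11' (no match yet)
Bit 10: prefix='111' -> emit 'b', reset
Bit 11: prefix='1' (no match yet)
Bit 12: prefix='11' (no match yet)
Bit 13: prefix='111' -> emit 'b', reset
Bit 14: prefix='1' (no match yet)
Bit 15: prefix='10' -> emit 'h', reset
Bit 16: prefix='0' -> emit 'k', reset
Bit 17: prefix='1' (no match yet)
Bit 18: prefix='10' -> emit 'h', reset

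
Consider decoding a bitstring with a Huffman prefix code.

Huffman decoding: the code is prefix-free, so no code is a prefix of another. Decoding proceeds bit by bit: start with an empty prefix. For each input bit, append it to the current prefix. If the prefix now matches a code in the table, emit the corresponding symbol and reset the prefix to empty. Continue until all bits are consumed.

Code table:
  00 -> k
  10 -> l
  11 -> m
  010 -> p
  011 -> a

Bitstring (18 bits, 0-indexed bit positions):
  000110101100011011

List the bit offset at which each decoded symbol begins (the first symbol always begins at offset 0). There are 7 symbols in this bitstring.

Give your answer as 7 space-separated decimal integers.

Answer: 0 2 5 8 10 12 15

Derivation:
Bit 0: prefix='0' (no match yet)
Bit 1: prefix='00' -> emit 'k', reset
Bit 2: prefix='0' (no match yet)
Bit 3: prefix='01' (no match yet)
Bit 4: prefix='011' -> emit 'a', reset
Bit 5: prefix='0' (no match yet)
Bit 6: prefix='01' (no match yet)
Bit 7: prefix='010' -> emit 'p', reset
Bit 8: prefix='1' (no match yet)
Bit 9: prefix='11' -> emit 'm', reset
Bit 10: prefix='0' (no match yet)
Bit 11: prefix='00' -> emit 'k', reset
Bit 12: prefix='0' (no match yet)
Bit 13: prefix='01' (no match yet)
Bit 14: prefix='011' -> emit 'a', reset
Bit 15: prefix='0' (no match yet)
Bit 16: prefix='01' (no match yet)
Bit 17: prefix='011' -> emit 'a', reset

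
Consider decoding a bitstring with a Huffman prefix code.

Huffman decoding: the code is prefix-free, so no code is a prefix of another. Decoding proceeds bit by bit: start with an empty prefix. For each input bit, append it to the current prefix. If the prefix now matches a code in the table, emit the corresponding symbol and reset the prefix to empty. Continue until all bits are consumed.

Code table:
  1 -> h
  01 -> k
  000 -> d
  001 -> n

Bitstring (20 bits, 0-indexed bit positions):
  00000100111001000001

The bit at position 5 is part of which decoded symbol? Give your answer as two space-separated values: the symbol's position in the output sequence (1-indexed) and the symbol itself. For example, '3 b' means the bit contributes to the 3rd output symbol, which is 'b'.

Answer: 2 n

Derivation:
Bit 0: prefix='0' (no match yet)
Bit 1: prefix='00' (no match yet)
Bit 2: prefix='000' -> emit 'd', reset
Bit 3: prefix='0' (no match yet)
Bit 4: prefix='00' (no match yet)
Bit 5: prefix='001' -> emit 'n', reset
Bit 6: prefix='0' (no match yet)
Bit 7: prefix='00' (no match yet)
Bit 8: prefix='001' -> emit 'n', reset
Bit 9: prefix='1' -> emit 'h', reset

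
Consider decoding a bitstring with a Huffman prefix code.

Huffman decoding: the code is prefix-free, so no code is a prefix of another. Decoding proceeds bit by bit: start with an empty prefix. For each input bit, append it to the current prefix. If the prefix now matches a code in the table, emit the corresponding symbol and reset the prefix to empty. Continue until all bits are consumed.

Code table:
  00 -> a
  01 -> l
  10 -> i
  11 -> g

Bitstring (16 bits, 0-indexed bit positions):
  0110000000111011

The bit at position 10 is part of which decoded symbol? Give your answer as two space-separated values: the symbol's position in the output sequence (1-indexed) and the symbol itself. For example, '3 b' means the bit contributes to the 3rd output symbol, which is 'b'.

Answer: 6 g

Derivation:
Bit 0: prefix='0' (no match yet)
Bit 1: prefix='01' -> emit 'l', reset
Bit 2: prefix='1' (no match yet)
Bit 3: prefix='10' -> emit 'i', reset
Bit 4: prefix='0' (no match yet)
Bit 5: prefix='00' -> emit 'a', reset
Bit 6: prefix='0' (no match yet)
Bit 7: prefix='00' -> emit 'a', reset
Bit 8: prefix='0' (no match yet)
Bit 9: prefix='00' -> emit 'a', reset
Bit 10: prefix='1' (no match yet)
Bit 11: prefix='11' -> emit 'g', reset
Bit 12: prefix='1' (no match yet)
Bit 13: prefix='10' -> emit 'i', reset
Bit 14: prefix='1' (no match yet)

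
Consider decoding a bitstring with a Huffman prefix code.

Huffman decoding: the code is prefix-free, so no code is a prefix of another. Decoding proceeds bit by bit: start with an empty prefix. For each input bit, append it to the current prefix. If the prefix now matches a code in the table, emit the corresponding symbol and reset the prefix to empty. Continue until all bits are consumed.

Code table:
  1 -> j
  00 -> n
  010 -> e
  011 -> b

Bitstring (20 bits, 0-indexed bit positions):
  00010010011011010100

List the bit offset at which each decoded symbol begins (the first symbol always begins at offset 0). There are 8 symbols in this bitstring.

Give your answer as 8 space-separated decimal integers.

Bit 0: prefix='0' (no match yet)
Bit 1: prefix='00' -> emit 'n', reset
Bit 2: prefix='0' (no match yet)
Bit 3: prefix='01' (no match yet)
Bit 4: prefix='010' -> emit 'e', reset
Bit 5: prefix='0' (no match yet)
Bit 6: prefix='01' (no match yet)
Bit 7: prefix='010' -> emit 'e', reset
Bit 8: prefix='0' (no match yet)
Bit 9: prefix='01' (no match yet)
Bit 10: prefix='011' -> emit 'b', reset
Bit 11: prefix='0' (no match yet)
Bit 12: prefix='01' (no match yet)
Bit 13: prefix='011' -> emit 'b', reset
Bit 14: prefix='0' (no match yet)
Bit 15: prefix='01' (no match yet)
Bit 16: prefix='010' -> emit 'e', reset
Bit 17: prefix='1' -> emit 'j', reset
Bit 18: prefix='0' (no match yet)
Bit 19: prefix='00' -> emit 'n', reset

Answer: 0 2 5 8 11 14 17 18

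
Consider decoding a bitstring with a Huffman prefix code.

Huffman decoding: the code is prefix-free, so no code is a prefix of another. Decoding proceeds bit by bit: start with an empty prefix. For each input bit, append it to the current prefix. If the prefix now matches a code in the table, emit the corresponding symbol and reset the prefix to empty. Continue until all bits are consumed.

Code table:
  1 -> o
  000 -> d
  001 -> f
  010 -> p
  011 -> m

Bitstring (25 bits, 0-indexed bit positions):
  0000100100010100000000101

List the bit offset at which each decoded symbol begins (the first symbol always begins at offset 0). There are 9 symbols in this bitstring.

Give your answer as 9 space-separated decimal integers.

Bit 0: prefix='0' (no match yet)
Bit 1: prefix='00' (no match yet)
Bit 2: prefix='000' -> emit 'd', reset
Bit 3: prefix='0' (no match yet)
Bit 4: prefix='01' (no match yet)
Bit 5: prefix='010' -> emit 'p', reset
Bit 6: prefix='0' (no match yet)
Bit 7: prefix='01' (no match yet)
Bit 8: prefix='010' -> emit 'p', reset
Bit 9: prefix='0' (no match yet)
Bit 10: prefix='00' (no match yet)
Bit 11: prefix='001' -> emit 'f', reset
Bit 12: prefix='0' (no match yet)
Bit 13: prefix='01' (no match yet)
Bit 14: prefix='010' -> emit 'p', reset
Bit 15: prefix='0' (no match yet)
Bit 16: prefix='00' (no match yet)
Bit 17: prefix='000' -> emit 'd', reset
Bit 18: prefix='0' (no match yet)
Bit 19: prefix='00' (no match yet)
Bit 20: prefix='000' -> emit 'd', reset
Bit 21: prefix='0' (no match yet)
Bit 22: prefix='01' (no match yet)
Bit 23: prefix='010' -> emit 'p', reset
Bit 24: prefix='1' -> emit 'o', reset

Answer: 0 3 6 9 12 15 18 21 24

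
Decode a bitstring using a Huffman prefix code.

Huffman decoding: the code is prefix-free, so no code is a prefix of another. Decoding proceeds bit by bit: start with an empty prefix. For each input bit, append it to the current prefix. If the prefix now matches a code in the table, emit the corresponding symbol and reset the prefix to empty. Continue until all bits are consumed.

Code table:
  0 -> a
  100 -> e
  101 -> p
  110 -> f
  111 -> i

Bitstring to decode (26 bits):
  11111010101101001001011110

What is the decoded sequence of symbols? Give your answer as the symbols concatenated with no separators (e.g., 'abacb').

Bit 0: prefix='1' (no match yet)
Bit 1: prefix='11' (no match yet)
Bit 2: prefix='111' -> emit 'i', reset
Bit 3: prefix='1' (no match yet)
Bit 4: prefix='11' (no match yet)
Bit 5: prefix='110' -> emit 'f', reset
Bit 6: prefix='1' (no match yet)
Bit 7: prefix='10' (no match yet)
Bit 8: prefix='101' -> emit 'p', reset
Bit 9: prefix='0' -> emit 'a', reset
Bit 10: prefix='1' (no match yet)
Bit 11: prefix='11' (no match yet)
Bit 12: prefix='110' -> emit 'f', reset
Bit 13: prefix='1' (no match yet)
Bit 14: prefix='10' (no match yet)
Bit 15: prefix='100' -> emit 'e', reset
Bit 16: prefix='1' (no match yet)
Bit 17: prefix='10' (no match yet)
Bit 18: prefix='100' -> emit 'e', reset
Bit 19: prefix='1' (no match yet)
Bit 20: prefix='10' (no match yet)
Bit 21: prefix='101' -> emit 'p', reset
Bit 22: prefix='1' (no match yet)
Bit 23: prefix='11' (no match yet)
Bit 24: prefix='111' -> emit 'i', reset
Bit 25: prefix='0' -> emit 'a', reset

Answer: ifpafeepia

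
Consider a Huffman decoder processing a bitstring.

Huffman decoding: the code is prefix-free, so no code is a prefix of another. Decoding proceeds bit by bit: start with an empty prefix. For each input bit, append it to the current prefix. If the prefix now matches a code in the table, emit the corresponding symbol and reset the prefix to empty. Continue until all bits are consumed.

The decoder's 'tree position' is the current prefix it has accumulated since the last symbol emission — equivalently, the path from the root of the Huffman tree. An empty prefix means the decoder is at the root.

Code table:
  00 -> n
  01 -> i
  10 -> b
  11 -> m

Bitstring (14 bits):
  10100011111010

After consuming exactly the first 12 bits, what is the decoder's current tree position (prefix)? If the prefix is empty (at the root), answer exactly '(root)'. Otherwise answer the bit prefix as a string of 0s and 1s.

Bit 0: prefix='1' (no match yet)
Bit 1: prefix='10' -> emit 'b', reset
Bit 2: prefix='1' (no match yet)
Bit 3: prefix='10' -> emit 'b', reset
Bit 4: prefix='0' (no match yet)
Bit 5: prefix='00' -> emit 'n', reset
Bit 6: prefix='1' (no match yet)
Bit 7: prefix='11' -> emit 'm', reset
Bit 8: prefix='1' (no match yet)
Bit 9: prefix='11' -> emit 'm', reset
Bit 10: prefix='1' (no match yet)
Bit 11: prefix='10' -> emit 'b', reset

Answer: (root)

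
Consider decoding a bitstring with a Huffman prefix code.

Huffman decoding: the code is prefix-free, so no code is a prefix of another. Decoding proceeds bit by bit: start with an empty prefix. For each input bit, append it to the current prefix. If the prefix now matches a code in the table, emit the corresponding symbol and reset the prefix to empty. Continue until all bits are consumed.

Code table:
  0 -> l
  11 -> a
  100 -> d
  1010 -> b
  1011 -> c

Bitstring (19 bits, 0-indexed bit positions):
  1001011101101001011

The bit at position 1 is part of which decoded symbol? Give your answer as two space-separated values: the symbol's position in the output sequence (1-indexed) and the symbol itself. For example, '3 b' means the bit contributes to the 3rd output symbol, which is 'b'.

Answer: 1 d

Derivation:
Bit 0: prefix='1' (no match yet)
Bit 1: prefix='10' (no match yet)
Bit 2: prefix='100' -> emit 'd', reset
Bit 3: prefix='1' (no match yet)
Bit 4: prefix='10' (no match yet)
Bit 5: prefix='101' (no match yet)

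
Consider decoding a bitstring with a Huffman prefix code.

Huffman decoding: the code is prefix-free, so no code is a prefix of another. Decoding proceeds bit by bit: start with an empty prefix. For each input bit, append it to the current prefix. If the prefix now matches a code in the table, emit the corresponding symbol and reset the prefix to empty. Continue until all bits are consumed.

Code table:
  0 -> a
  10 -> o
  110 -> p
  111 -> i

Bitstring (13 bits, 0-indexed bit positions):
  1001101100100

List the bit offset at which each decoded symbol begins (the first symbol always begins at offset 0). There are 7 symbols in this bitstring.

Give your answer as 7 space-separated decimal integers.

Bit 0: prefix='1' (no match yet)
Bit 1: prefix='10' -> emit 'o', reset
Bit 2: prefix='0' -> emit 'a', reset
Bit 3: prefix='1' (no match yet)
Bit 4: prefix='11' (no match yet)
Bit 5: prefix='110' -> emit 'p', reset
Bit 6: prefix='1' (no match yet)
Bit 7: prefix='11' (no match yet)
Bit 8: prefix='110' -> emit 'p', reset
Bit 9: prefix='0' -> emit 'a', reset
Bit 10: prefix='1' (no match yet)
Bit 11: prefix='10' -> emit 'o', reset
Bit 12: prefix='0' -> emit 'a', reset

Answer: 0 2 3 6 9 10 12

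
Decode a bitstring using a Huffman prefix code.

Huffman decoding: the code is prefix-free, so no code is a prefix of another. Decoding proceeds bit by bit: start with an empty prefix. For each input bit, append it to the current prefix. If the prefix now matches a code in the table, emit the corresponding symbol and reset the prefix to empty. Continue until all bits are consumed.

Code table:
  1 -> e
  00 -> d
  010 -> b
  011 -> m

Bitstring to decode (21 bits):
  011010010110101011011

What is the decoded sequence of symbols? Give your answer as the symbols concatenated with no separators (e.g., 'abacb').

Answer: mbbeebemm

Derivation:
Bit 0: prefix='0' (no match yet)
Bit 1: prefix='01' (no match yet)
Bit 2: prefix='011' -> emit 'm', reset
Bit 3: prefix='0' (no match yet)
Bit 4: prefix='01' (no match yet)
Bit 5: prefix='010' -> emit 'b', reset
Bit 6: prefix='0' (no match yet)
Bit 7: prefix='01' (no match yet)
Bit 8: prefix='010' -> emit 'b', reset
Bit 9: prefix='1' -> emit 'e', reset
Bit 10: prefix='1' -> emit 'e', reset
Bit 11: prefix='0' (no match yet)
Bit 12: prefix='01' (no match yet)
Bit 13: prefix='010' -> emit 'b', reset
Bit 14: prefix='1' -> emit 'e', reset
Bit 15: prefix='0' (no match yet)
Bit 16: prefix='01' (no match yet)
Bit 17: prefix='011' -> emit 'm', reset
Bit 18: prefix='0' (no match yet)
Bit 19: prefix='01' (no match yet)
Bit 20: prefix='011' -> emit 'm', reset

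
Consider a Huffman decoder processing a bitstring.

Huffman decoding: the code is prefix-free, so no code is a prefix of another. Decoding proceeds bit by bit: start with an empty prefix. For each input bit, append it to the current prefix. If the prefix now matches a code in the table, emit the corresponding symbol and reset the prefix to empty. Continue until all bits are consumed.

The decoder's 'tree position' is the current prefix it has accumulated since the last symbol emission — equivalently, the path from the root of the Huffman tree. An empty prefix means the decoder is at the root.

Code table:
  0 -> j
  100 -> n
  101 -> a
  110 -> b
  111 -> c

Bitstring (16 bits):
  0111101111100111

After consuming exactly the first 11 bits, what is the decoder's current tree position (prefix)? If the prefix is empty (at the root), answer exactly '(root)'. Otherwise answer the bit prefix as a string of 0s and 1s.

Bit 0: prefix='0' -> emit 'j', reset
Bit 1: prefix='1' (no match yet)
Bit 2: prefix='11' (no match yet)
Bit 3: prefix='111' -> emit 'c', reset
Bit 4: prefix='1' (no match yet)
Bit 5: prefix='10' (no match yet)
Bit 6: prefix='101' -> emit 'a', reset
Bit 7: prefix='1' (no match yet)
Bit 8: prefix='11' (no match yet)
Bit 9: prefix='111' -> emit 'c', reset
Bit 10: prefix='1' (no match yet)

Answer: 1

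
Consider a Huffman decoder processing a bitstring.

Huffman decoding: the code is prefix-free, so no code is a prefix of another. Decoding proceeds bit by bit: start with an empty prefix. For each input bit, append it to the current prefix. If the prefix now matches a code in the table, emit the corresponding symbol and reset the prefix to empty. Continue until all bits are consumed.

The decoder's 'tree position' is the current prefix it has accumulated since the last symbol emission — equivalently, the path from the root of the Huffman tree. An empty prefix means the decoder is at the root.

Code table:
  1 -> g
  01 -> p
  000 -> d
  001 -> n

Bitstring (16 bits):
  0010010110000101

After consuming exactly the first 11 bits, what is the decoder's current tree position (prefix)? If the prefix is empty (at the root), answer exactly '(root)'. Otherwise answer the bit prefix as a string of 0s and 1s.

Bit 0: prefix='0' (no match yet)
Bit 1: prefix='00' (no match yet)
Bit 2: prefix='001' -> emit 'n', reset
Bit 3: prefix='0' (no match yet)
Bit 4: prefix='00' (no match yet)
Bit 5: prefix='001' -> emit 'n', reset
Bit 6: prefix='0' (no match yet)
Bit 7: prefix='01' -> emit 'p', reset
Bit 8: prefix='1' -> emit 'g', reset
Bit 9: prefix='0' (no match yet)
Bit 10: prefix='00' (no match yet)

Answer: 00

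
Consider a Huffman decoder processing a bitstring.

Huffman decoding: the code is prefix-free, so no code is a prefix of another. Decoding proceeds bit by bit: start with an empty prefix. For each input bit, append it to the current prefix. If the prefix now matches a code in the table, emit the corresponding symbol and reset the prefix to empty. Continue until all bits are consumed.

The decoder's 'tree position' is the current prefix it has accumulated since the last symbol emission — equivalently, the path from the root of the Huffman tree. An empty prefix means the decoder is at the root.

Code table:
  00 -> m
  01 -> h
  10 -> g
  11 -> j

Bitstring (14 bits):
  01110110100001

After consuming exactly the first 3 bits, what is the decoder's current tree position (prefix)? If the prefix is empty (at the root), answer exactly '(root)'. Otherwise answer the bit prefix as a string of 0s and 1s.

Answer: 1

Derivation:
Bit 0: prefix='0' (no match yet)
Bit 1: prefix='01' -> emit 'h', reset
Bit 2: prefix='1' (no match yet)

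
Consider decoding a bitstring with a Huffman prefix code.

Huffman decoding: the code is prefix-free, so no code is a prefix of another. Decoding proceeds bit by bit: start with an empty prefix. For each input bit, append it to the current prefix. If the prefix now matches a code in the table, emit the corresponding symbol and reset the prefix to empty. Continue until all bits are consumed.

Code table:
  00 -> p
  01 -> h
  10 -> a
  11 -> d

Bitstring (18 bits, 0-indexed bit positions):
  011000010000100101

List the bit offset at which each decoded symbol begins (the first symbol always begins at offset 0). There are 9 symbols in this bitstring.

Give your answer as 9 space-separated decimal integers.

Answer: 0 2 4 6 8 10 12 14 16

Derivation:
Bit 0: prefix='0' (no match yet)
Bit 1: prefix='01' -> emit 'h', reset
Bit 2: prefix='1' (no match yet)
Bit 3: prefix='10' -> emit 'a', reset
Bit 4: prefix='0' (no match yet)
Bit 5: prefix='00' -> emit 'p', reset
Bit 6: prefix='0' (no match yet)
Bit 7: prefix='01' -> emit 'h', reset
Bit 8: prefix='0' (no match yet)
Bit 9: prefix='00' -> emit 'p', reset
Bit 10: prefix='0' (no match yet)
Bit 11: prefix='00' -> emit 'p', reset
Bit 12: prefix='1' (no match yet)
Bit 13: prefix='10' -> emit 'a', reset
Bit 14: prefix='0' (no match yet)
Bit 15: prefix='01' -> emit 'h', reset
Bit 16: prefix='0' (no match yet)
Bit 17: prefix='01' -> emit 'h', reset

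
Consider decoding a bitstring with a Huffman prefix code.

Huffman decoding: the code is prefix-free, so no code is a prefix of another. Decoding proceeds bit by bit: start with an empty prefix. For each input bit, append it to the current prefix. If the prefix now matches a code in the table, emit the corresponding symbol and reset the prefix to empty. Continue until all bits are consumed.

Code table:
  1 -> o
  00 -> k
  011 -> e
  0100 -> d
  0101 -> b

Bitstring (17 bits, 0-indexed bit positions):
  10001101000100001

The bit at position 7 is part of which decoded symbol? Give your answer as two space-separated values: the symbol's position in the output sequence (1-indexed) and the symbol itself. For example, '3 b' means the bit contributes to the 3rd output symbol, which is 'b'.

Bit 0: prefix='1' -> emit 'o', reset
Bit 1: prefix='0' (no match yet)
Bit 2: prefix='00' -> emit 'k', reset
Bit 3: prefix='0' (no match yet)
Bit 4: prefix='01' (no match yet)
Bit 5: prefix='011' -> emit 'e', reset
Bit 6: prefix='0' (no match yet)
Bit 7: prefix='01' (no match yet)
Bit 8: prefix='010' (no match yet)
Bit 9: prefix='0100' -> emit 'd', reset
Bit 10: prefix='0' (no match yet)
Bit 11: prefix='01' (no match yet)

Answer: 4 d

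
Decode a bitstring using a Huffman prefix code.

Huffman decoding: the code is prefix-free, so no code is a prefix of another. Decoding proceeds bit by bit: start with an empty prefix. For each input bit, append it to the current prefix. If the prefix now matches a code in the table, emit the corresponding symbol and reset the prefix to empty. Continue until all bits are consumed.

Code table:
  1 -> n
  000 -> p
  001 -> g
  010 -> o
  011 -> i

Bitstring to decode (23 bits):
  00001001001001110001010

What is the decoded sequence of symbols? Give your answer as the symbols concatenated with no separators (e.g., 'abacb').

Answer: poooinpno

Derivation:
Bit 0: prefix='0' (no match yet)
Bit 1: prefix='00' (no match yet)
Bit 2: prefix='000' -> emit 'p', reset
Bit 3: prefix='0' (no match yet)
Bit 4: prefix='01' (no match yet)
Bit 5: prefix='010' -> emit 'o', reset
Bit 6: prefix='0' (no match yet)
Bit 7: prefix='01' (no match yet)
Bit 8: prefix='010' -> emit 'o', reset
Bit 9: prefix='0' (no match yet)
Bit 10: prefix='01' (no match yet)
Bit 11: prefix='010' -> emit 'o', reset
Bit 12: prefix='0' (no match yet)
Bit 13: prefix='01' (no match yet)
Bit 14: prefix='011' -> emit 'i', reset
Bit 15: prefix='1' -> emit 'n', reset
Bit 16: prefix='0' (no match yet)
Bit 17: prefix='00' (no match yet)
Bit 18: prefix='000' -> emit 'p', reset
Bit 19: prefix='1' -> emit 'n', reset
Bit 20: prefix='0' (no match yet)
Bit 21: prefix='01' (no match yet)
Bit 22: prefix='010' -> emit 'o', reset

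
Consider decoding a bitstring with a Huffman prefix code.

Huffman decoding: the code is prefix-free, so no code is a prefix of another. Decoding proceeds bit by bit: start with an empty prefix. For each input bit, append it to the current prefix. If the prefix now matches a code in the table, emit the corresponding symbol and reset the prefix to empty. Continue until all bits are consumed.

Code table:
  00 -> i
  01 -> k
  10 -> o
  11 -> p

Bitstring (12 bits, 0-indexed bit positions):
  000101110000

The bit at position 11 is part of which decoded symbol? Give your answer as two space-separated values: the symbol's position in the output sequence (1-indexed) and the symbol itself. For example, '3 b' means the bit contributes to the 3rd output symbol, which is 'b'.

Answer: 6 i

Derivation:
Bit 0: prefix='0' (no match yet)
Bit 1: prefix='00' -> emit 'i', reset
Bit 2: prefix='0' (no match yet)
Bit 3: prefix='01' -> emit 'k', reset
Bit 4: prefix='0' (no match yet)
Bit 5: prefix='01' -> emit 'k', reset
Bit 6: prefix='1' (no match yet)
Bit 7: prefix='11' -> emit 'p', reset
Bit 8: prefix='0' (no match yet)
Bit 9: prefix='00' -> emit 'i', reset
Bit 10: prefix='0' (no match yet)
Bit 11: prefix='00' -> emit 'i', reset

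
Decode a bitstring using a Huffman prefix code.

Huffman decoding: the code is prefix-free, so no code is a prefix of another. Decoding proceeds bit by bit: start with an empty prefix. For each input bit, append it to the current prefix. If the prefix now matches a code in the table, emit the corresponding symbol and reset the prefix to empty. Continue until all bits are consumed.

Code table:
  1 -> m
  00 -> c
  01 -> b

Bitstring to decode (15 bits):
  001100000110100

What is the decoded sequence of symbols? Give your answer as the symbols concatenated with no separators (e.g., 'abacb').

Bit 0: prefix='0' (no match yet)
Bit 1: prefix='00' -> emit 'c', reset
Bit 2: prefix='1' -> emit 'm', reset
Bit 3: prefix='1' -> emit 'm', reset
Bit 4: prefix='0' (no match yet)
Bit 5: prefix='00' -> emit 'c', reset
Bit 6: prefix='0' (no match yet)
Bit 7: prefix='00' -> emit 'c', reset
Bit 8: prefix='0' (no match yet)
Bit 9: prefix='01' -> emit 'b', reset
Bit 10: prefix='1' -> emit 'm', reset
Bit 11: prefix='0' (no match yet)
Bit 12: prefix='01' -> emit 'b', reset
Bit 13: prefix='0' (no match yet)
Bit 14: prefix='00' -> emit 'c', reset

Answer: cmmccbmbc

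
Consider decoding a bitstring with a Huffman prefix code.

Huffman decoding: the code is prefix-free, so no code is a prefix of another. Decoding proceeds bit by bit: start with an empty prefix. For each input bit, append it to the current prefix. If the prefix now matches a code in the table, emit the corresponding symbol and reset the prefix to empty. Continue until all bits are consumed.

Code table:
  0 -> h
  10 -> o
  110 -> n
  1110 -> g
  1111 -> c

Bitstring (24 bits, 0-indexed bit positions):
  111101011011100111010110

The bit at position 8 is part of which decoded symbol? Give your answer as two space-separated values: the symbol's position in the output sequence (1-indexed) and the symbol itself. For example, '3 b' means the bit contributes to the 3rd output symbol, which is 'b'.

Bit 0: prefix='1' (no match yet)
Bit 1: prefix='11' (no match yet)
Bit 2: prefix='111' (no match yet)
Bit 3: prefix='1111' -> emit 'c', reset
Bit 4: prefix='0' -> emit 'h', reset
Bit 5: prefix='1' (no match yet)
Bit 6: prefix='10' -> emit 'o', reset
Bit 7: prefix='1' (no match yet)
Bit 8: prefix='11' (no match yet)
Bit 9: prefix='110' -> emit 'n', reset
Bit 10: prefix='1' (no match yet)
Bit 11: prefix='11' (no match yet)
Bit 12: prefix='111' (no match yet)

Answer: 4 n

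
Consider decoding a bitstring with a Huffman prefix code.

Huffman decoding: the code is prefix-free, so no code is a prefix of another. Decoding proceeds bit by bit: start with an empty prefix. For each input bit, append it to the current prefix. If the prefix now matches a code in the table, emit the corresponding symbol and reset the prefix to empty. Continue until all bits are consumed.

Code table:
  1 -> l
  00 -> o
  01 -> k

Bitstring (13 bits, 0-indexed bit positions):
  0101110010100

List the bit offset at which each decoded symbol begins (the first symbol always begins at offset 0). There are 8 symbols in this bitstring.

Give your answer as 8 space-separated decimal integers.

Bit 0: prefix='0' (no match yet)
Bit 1: prefix='01' -> emit 'k', reset
Bit 2: prefix='0' (no match yet)
Bit 3: prefix='01' -> emit 'k', reset
Bit 4: prefix='1' -> emit 'l', reset
Bit 5: prefix='1' -> emit 'l', reset
Bit 6: prefix='0' (no match yet)
Bit 7: prefix='00' -> emit 'o', reset
Bit 8: prefix='1' -> emit 'l', reset
Bit 9: prefix='0' (no match yet)
Bit 10: prefix='01' -> emit 'k', reset
Bit 11: prefix='0' (no match yet)
Bit 12: prefix='00' -> emit 'o', reset

Answer: 0 2 4 5 6 8 9 11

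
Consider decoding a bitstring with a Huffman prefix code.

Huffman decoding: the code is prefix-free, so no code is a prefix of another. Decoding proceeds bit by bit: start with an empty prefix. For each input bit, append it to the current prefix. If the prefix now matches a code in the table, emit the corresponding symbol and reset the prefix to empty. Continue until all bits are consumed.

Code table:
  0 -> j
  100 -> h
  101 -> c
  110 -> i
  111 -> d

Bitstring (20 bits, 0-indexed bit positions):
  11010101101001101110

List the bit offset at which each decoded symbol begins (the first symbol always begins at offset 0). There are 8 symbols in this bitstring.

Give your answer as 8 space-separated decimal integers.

Bit 0: prefix='1' (no match yet)
Bit 1: prefix='11' (no match yet)
Bit 2: prefix='110' -> emit 'i', reset
Bit 3: prefix='1' (no match yet)
Bit 4: prefix='10' (no match yet)
Bit 5: prefix='101' -> emit 'c', reset
Bit 6: prefix='0' -> emit 'j', reset
Bit 7: prefix='1' (no match yet)
Bit 8: prefix='11' (no match yet)
Bit 9: prefix='110' -> emit 'i', reset
Bit 10: prefix='1' (no match yet)
Bit 11: prefix='10' (no match yet)
Bit 12: prefix='100' -> emit 'h', reset
Bit 13: prefix='1' (no match yet)
Bit 14: prefix='11' (no match yet)
Bit 15: prefix='110' -> emit 'i', reset
Bit 16: prefix='1' (no match yet)
Bit 17: prefix='11' (no match yet)
Bit 18: prefix='111' -> emit 'd', reset
Bit 19: prefix='0' -> emit 'j', reset

Answer: 0 3 6 7 10 13 16 19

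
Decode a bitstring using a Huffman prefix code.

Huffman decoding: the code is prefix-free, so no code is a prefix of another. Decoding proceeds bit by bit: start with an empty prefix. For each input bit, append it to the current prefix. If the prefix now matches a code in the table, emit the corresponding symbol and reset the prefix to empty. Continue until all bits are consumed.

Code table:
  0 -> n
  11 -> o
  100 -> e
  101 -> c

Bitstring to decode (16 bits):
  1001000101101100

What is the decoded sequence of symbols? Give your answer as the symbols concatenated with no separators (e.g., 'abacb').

Bit 0: prefix='1' (no match yet)
Bit 1: prefix='10' (no match yet)
Bit 2: prefix='100' -> emit 'e', reset
Bit 3: prefix='1' (no match yet)
Bit 4: prefix='10' (no match yet)
Bit 5: prefix='100' -> emit 'e', reset
Bit 6: prefix='0' -> emit 'n', reset
Bit 7: prefix='1' (no match yet)
Bit 8: prefix='10' (no match yet)
Bit 9: prefix='101' -> emit 'c', reset
Bit 10: prefix='1' (no match yet)
Bit 11: prefix='10' (no match yet)
Bit 12: prefix='101' -> emit 'c', reset
Bit 13: prefix='1' (no match yet)
Bit 14: prefix='10' (no match yet)
Bit 15: prefix='100' -> emit 'e', reset

Answer: eencce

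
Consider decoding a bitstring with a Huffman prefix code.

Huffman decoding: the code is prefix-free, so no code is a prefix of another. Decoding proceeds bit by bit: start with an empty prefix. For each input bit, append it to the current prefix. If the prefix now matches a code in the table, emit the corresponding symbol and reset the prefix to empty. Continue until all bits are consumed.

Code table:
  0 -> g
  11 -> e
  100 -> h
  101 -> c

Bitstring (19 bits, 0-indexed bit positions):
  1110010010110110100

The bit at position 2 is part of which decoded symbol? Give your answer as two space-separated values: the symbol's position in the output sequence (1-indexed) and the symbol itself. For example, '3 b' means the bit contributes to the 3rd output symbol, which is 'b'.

Bit 0: prefix='1' (no match yet)
Bit 1: prefix='11' -> emit 'e', reset
Bit 2: prefix='1' (no match yet)
Bit 3: prefix='10' (no match yet)
Bit 4: prefix='100' -> emit 'h', reset
Bit 5: prefix='1' (no match yet)
Bit 6: prefix='10' (no match yet)

Answer: 2 h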